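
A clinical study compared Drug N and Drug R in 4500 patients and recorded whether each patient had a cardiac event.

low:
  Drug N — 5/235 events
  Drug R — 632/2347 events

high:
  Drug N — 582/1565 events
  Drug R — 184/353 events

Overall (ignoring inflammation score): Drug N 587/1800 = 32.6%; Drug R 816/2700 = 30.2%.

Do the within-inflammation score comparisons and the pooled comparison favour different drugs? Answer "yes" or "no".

yes

Within each inflammation score level (low 2.1% vs 26.9%; high 37.2% vs 52.1%), Drug N has the lower rate every time. Pooled: 32.6% vs 30.2% — Drug R has the lower rate overall. The two comparisons disagree.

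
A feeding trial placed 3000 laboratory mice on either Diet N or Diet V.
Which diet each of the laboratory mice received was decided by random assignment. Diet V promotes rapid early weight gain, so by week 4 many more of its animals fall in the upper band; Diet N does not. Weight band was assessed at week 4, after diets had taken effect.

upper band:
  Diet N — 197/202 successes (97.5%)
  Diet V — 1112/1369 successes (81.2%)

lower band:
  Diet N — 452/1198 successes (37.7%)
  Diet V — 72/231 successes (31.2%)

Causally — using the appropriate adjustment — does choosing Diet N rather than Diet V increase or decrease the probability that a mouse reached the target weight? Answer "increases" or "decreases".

Diet N is higher inside every week-4 weight band stratum but Diet V is higher in aggregate. Whether to stratify depends on how week-4 weight band relates to the diet.
Week-4 weight band is recorded after the diet and is itself shifted by it — it sits on the causal path from diet to outcome. Conditioning on a mediator would strip out part of the effect we want; the pooled comparison gives the total causal effect.
Pooled: Diet N 46.4% vs Diet V 74.0%; Diet V is higher overall.

decreases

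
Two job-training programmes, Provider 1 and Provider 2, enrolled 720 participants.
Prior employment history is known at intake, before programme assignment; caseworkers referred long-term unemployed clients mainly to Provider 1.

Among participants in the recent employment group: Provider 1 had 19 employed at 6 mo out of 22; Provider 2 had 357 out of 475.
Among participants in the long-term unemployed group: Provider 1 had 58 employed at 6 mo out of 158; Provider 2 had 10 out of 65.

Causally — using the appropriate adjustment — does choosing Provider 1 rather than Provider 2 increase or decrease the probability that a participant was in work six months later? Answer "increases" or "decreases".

Provider 1 is higher inside every prior employment history stratum but Provider 2 is higher in aggregate. Whether to stratify depends on how prior employment history relates to the programme.
Prior employment history satisfies the back-door criterion: it is not a descendant of the programme, and it blocks the spurious path from programme to outcome. Adjusting for it (i.e., using the within-prior employment history rates) gives the causal effect.
Within each level — recent employment: 86.4% vs 75.2%; long-term unemployed: 36.7% vs 15.4% — Provider 1 is higher every time.

increases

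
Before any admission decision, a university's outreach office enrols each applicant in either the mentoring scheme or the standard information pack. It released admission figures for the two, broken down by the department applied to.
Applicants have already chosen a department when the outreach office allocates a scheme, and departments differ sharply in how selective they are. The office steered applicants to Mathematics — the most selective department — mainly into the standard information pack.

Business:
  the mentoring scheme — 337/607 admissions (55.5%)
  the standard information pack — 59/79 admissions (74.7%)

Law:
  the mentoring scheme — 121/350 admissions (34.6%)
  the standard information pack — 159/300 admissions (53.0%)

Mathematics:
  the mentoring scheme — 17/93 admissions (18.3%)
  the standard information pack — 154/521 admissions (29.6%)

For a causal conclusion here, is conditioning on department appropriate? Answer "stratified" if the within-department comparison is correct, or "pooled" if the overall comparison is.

Department is set before the outreach scheme has any effect — it is not caused by the outreach scheme — and it independently drives the outcome. That makes it a confounder, so the causal comparison is within department levels.
Within each level — Business: 55.5% vs 74.7%; Law: 34.6% vs 53.0%; Mathematics: 18.3% vs 29.6% — the standard information pack is higher every time.

stratified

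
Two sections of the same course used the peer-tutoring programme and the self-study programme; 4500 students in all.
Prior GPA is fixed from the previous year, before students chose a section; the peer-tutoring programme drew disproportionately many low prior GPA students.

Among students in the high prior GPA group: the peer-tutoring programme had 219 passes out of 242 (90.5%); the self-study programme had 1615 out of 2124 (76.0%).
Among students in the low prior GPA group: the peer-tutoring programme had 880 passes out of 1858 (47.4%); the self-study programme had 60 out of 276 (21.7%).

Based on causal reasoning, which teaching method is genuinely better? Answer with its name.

The imbalance in prior GPA band arose from how students were allocated, not from anything the teaching method did; and prior GPA band independently affects the outcome. The pooled gap is confounded — condition on prior GPA band.
Within each level — high prior GPA: 90.5% vs 76.0%; low prior GPA: 47.4% vs 21.7% — the peer-tutoring programme is higher every time.

the peer-tutoring programme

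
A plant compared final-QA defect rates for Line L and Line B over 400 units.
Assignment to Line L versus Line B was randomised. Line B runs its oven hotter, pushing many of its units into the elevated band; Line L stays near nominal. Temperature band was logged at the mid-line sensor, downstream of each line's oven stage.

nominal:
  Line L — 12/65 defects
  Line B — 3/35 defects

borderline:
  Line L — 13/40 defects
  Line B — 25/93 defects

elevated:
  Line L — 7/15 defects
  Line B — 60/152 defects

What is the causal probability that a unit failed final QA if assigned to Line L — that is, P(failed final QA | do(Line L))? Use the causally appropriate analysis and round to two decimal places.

Because the line influences in-process temperature band, in-process temperature band is a post-treatment mediator, not a confounder. Stratifying on it would bias the estimate; the causal effect is the crude pooled difference.
So P(outcome | do(Line L)) is just the pooled rate for Line L: 32/120 = 0.267.

0.27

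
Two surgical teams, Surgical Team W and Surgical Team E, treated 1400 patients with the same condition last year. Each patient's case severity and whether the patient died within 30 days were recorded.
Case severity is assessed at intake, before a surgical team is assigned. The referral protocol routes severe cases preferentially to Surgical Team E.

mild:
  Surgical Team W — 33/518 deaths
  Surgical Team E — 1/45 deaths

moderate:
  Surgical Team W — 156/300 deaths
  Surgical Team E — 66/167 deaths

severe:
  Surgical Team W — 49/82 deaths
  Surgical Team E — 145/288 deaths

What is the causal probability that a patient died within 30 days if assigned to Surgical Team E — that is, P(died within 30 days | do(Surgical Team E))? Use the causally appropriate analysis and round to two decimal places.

0.27

The case severity-specific comparison favours Surgical Team E throughout, but the pooled figures favour Surgical Team W. The question is whether to condition on case severity.
Here case severity is a common cause — it drives both which surgical team a case falls under and the outcome. The crude comparison mixes populations; the stratum-specific rates are the causally relevant ones.
Standardising Surgical Team E to the population case severity mix: 0.402·1/45 + 0.334·66/167 + 0.264·145/288 = 0.274.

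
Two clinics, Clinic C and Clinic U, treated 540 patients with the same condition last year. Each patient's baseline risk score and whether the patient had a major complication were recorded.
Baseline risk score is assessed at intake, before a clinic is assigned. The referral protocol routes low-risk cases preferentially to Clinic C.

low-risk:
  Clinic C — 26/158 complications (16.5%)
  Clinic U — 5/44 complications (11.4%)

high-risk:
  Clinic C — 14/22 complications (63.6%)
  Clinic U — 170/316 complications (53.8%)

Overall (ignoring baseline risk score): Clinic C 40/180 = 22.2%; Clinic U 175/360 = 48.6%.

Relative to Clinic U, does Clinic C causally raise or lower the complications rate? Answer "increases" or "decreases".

increases

Baseline risk score differs across clinics for reasons unrelated to any effect of the clinic itself, and it separately predicts the outcome — a classic confounder. We must compare within baseline risk score levels.
Within each level — low-risk: 16.5% vs 11.4%; high-risk: 63.6% vs 53.8% — Clinic U is lower every time.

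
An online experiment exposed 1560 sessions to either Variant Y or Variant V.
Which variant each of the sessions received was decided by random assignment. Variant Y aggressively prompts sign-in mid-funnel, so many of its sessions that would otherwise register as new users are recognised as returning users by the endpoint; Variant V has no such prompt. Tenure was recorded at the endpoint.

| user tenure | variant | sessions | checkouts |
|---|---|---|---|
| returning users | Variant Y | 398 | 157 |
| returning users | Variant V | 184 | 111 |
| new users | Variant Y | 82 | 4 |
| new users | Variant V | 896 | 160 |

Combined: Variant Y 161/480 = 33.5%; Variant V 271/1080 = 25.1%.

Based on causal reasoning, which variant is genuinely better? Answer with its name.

User tenure lies on the pathway variant → user tenure → outcome, so adjusting for it blocks the indirect effect. For the total causal effect of variant, use the unadjusted pooled rates.
Pooled: Variant Y 33.5% vs Variant V 25.1%; Variant Y is higher overall.

Variant Y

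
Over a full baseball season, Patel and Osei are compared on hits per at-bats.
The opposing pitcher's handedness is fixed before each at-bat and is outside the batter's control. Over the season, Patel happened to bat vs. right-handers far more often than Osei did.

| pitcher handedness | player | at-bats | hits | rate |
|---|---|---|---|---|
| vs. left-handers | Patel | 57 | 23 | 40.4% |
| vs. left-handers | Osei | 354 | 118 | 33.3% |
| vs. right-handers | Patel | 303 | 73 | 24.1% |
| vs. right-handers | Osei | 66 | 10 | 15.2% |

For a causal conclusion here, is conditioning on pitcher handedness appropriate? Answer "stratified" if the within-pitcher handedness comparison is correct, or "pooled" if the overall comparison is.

stratified

The stratified and pooled comparisons disagree (Patel wins within each pitcher handedness; Osei wins overall), so the answer turns on the causal role of pitcher handedness.
The imbalance in pitcher handedness arose from how at-bats were allocated, not from anything the player did; and pitcher handedness independently affects the outcome. The pooled gap is confounded — condition on pitcher handedness.
Within each level — vs. left-handers: 40.4% vs 33.3%; vs. right-handers: 24.1% vs 15.2% — Patel is higher every time.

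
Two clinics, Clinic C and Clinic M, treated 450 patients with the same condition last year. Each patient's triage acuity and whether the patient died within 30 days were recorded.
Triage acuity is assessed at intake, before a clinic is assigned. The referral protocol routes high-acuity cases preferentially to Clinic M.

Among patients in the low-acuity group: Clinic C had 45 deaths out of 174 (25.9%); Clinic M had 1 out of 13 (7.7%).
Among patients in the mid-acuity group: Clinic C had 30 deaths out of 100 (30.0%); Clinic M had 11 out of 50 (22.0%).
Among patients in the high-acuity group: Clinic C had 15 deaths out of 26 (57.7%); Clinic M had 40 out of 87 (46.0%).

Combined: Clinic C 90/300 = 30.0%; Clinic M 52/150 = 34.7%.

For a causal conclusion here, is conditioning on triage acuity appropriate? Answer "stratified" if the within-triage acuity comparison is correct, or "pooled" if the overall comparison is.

Within every triage acuity level Clinic M has the lower rate, yet pooled Clinic C does — Simpson's reversal.
Here triage acuity is a common cause — it drives both which clinic a case falls under and the outcome. The crude comparison mixes populations; the stratum-specific rates are the causally relevant ones.
Within each level — low-acuity: 25.9% vs 7.7%; mid-acuity: 30.0% vs 22.0%; high-acuity: 57.7% vs 46.0% — Clinic M is lower every time.

stratified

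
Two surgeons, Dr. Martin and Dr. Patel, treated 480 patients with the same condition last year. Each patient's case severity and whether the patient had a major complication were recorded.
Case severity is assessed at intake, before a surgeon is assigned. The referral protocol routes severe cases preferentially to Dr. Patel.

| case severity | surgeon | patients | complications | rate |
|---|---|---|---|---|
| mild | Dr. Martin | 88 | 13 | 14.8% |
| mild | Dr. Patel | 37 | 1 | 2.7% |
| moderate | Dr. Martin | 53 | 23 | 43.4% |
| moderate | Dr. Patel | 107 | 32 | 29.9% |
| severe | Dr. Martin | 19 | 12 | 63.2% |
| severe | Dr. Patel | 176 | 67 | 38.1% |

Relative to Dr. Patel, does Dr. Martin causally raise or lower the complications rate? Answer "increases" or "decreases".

increases

The imbalance in case severity arose from how patients were allocated, not from anything the surgeon did; and case severity independently affects the outcome. The pooled gap is confounded — condition on case severity.
Within each level — mild: 14.8% vs 2.7%; moderate: 43.4% vs 29.9%; severe: 63.2% vs 38.1% — Dr. Patel is lower every time.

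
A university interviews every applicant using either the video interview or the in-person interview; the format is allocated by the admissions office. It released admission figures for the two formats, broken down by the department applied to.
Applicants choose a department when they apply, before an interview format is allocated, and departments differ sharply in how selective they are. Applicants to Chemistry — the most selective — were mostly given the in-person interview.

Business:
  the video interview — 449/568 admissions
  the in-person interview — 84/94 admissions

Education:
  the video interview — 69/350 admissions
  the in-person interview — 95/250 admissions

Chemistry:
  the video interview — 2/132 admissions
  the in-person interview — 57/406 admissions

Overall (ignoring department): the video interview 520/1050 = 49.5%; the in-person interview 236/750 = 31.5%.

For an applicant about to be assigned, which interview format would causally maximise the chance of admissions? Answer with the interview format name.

the in-person interview

the in-person interview is higher inside every department stratum but the video interview is higher in aggregate. Whether to stratify depends on how department relates to the interview format.
Department differs across interview formats for reasons unrelated to any effect of the interview format itself, and it separately predicts the outcome — a classic confounder. We must compare within department levels.
Within each level — Business: 79.0% vs 89.4%; Education: 19.7% vs 38.0%; Chemistry: 1.5% vs 14.0% — the in-person interview is higher every time.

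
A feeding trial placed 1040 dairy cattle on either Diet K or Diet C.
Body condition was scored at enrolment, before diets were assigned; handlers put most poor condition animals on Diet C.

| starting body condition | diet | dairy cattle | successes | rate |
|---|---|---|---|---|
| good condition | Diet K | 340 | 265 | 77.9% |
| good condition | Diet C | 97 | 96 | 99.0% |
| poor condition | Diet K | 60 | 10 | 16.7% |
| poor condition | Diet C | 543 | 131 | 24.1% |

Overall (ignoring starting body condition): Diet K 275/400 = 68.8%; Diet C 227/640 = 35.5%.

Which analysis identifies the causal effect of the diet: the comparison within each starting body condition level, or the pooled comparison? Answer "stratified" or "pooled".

The imbalance in starting body condition arose from how dairy cattle were allocated, not from anything the diet did; and starting body condition independently affects the outcome. The pooled gap is confounded — condition on starting body condition.
Within each level — good condition: 77.9% vs 99.0%; poor condition: 16.7% vs 24.1% — Diet C is higher every time.

stratified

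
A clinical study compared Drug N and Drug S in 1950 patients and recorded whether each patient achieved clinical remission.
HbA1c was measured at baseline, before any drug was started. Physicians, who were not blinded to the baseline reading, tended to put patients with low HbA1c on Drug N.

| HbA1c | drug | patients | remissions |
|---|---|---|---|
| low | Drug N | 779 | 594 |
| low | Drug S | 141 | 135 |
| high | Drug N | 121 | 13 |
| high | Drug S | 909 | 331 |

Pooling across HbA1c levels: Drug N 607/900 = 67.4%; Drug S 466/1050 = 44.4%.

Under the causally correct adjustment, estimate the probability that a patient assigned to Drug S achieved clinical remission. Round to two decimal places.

HbA1c satisfies the back-door criterion: it is not a descendant of the drug, and it blocks the spurious path from drug to outcome. Adjusting for it (i.e., using the within-HbA1c rates) gives the causal effect.
Standardising Drug S to the population HbA1c mix: 0.472·135/141 + 0.528·331/909 = 0.644.

0.64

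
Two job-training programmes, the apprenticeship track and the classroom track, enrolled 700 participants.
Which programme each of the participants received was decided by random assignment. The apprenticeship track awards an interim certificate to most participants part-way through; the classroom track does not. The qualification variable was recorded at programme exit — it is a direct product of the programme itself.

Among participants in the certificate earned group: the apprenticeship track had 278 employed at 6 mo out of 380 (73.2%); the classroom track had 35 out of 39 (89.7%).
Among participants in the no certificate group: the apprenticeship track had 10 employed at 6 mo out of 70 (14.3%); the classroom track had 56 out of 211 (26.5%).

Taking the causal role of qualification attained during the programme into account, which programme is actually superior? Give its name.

Within every qualification attained during the programme level the classroom track has the higher rate, yet pooled the apprenticeship track does — Simpson's reversal.
Qualification attained during the programme is downstream of the programme. One should not condition on a consequence of treatment, so the overall rates are the right comparison.
Pooled: the apprenticeship track 64.0% vs the classroom track 36.4%; the apprenticeship track is higher overall.

the apprenticeship track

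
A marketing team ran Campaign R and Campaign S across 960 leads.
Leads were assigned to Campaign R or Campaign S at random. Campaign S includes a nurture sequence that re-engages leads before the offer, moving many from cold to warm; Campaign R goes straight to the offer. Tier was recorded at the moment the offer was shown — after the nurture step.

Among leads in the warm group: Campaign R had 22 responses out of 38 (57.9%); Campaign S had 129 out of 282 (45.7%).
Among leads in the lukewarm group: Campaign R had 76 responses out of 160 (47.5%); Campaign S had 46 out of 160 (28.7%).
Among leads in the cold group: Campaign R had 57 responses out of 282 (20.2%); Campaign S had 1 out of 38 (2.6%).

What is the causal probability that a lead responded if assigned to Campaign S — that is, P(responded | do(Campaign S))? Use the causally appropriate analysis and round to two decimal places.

0.37

The engagement tier-specific comparison favours Campaign R throughout, but the pooled figures favour Campaign S. The question is whether to condition on engagement tier.
Engagement tier is downstream of the campaign. One should not condition on a consequence of treatment, so the overall rates are the right comparison.
So P(outcome | do(Campaign S)) is just the pooled rate for Campaign S: 176/480 = 0.367.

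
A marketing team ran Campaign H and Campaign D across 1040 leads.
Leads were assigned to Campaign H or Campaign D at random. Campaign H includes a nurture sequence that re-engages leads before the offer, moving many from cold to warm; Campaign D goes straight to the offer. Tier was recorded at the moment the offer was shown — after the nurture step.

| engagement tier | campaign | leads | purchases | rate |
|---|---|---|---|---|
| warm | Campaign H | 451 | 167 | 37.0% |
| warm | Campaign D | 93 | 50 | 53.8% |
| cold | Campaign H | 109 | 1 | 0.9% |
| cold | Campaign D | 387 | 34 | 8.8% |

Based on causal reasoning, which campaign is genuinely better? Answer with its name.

Campaign H

Engagement tier here is a post-treatment variable shaped by the campaign; conditioning on it would introduce bias rather than remove it. The overall comparison is the causal one.
Pooled: Campaign H 30.0% vs Campaign D 17.5%; Campaign H is higher overall.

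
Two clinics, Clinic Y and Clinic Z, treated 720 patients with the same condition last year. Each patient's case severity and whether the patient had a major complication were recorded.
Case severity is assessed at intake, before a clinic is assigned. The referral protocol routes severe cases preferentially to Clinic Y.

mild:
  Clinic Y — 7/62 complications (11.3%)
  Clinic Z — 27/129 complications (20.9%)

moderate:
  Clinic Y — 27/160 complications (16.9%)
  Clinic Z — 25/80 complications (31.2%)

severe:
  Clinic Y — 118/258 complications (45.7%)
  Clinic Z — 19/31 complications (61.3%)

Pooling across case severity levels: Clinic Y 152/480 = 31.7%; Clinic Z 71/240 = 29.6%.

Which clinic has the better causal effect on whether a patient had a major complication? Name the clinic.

Clinic Y is lower inside every case severity stratum but Clinic Z is lower in aggregate. Whether to stratify depends on how case severity relates to the clinic.
Case severity is set before the clinic has any effect — it is not caused by the clinic — and it independently drives the outcome. That makes it a confounder, so the causal comparison is within case severity levels.
Within each level — mild: 11.3% vs 20.9%; moderate: 16.9% vs 31.2%; severe: 45.7% vs 61.3% — Clinic Y is lower every time.

Clinic Y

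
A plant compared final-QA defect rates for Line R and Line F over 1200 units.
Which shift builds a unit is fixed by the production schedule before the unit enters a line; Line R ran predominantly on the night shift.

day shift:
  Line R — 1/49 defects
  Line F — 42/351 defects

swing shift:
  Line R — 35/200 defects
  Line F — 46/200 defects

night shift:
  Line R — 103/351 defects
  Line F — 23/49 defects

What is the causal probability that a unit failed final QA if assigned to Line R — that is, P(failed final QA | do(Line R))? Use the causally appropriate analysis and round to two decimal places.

0.16

Shift is set before the line has any effect — it is not caused by the line — and it independently drives the outcome. That makes it a confounder, so the causal comparison is within shift levels.
Standardising Line R to the population shift mix: 0.333·1/49 + 0.333·35/200 + 0.333·103/351 = 0.163.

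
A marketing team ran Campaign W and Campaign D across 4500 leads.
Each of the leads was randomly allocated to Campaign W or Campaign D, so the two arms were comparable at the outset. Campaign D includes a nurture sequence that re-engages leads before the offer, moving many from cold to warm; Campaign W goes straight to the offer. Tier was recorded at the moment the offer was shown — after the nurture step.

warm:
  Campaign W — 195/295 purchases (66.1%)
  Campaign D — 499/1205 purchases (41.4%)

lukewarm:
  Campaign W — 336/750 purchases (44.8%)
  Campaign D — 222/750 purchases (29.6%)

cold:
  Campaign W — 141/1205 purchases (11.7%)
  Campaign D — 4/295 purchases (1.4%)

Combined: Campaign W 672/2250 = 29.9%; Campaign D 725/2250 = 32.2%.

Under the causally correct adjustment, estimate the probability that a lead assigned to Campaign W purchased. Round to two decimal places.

Within every engagement tier level Campaign W has the higher rate, yet pooled Campaign D does — Simpson's reversal.
Because the campaign influences engagement tier, engagement tier is a post-treatment mediator, not a confounder. Stratifying on it would bias the estimate; the causal effect is the crude pooled difference.
So P(outcome | do(Campaign W)) is just the pooled rate for Campaign W: 672/2250 = 0.299.

0.30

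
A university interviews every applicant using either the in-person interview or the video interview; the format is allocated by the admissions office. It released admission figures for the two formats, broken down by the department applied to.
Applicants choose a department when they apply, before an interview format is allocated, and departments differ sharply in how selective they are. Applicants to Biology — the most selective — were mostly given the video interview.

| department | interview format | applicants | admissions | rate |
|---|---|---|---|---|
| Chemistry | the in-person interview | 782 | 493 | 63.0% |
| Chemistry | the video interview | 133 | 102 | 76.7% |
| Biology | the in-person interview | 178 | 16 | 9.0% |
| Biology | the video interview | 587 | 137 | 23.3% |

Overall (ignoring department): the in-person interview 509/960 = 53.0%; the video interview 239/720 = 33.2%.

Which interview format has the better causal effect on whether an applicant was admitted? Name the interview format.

Within every department level the video interview has the higher rate, yet pooled the in-person interview does — Simpson's reversal.
The imbalance in department arose from how applicants were allocated, not from anything the interview format did; and department independently affects the outcome. The pooled gap is confounded — condition on department.
Within each level — Chemistry: 63.0% vs 76.7%; Biology: 9.0% vs 23.3% — the video interview is higher every time.

the video interview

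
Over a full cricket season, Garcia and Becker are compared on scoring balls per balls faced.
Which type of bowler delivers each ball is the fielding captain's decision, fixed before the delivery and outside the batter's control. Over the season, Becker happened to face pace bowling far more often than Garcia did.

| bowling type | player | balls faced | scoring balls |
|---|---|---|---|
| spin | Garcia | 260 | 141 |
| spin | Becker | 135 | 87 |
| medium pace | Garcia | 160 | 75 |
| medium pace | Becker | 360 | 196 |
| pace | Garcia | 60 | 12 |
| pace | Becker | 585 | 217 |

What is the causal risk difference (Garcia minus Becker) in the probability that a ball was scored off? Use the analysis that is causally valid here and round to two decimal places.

The bowling type-specific comparison favours Becker throughout, but the pooled figures favour Garcia. The question is whether to condition on bowling type.
Since bowling type is a pre-existing factor (not a product of the player) and it affects the outcome on its own, it is a confounder. The stratified rates, not the pooled rate, identify the causal effect.
Adjusting over the population distribution of bowling type: 0.253·(0.542−0.644) + 0.333·(0.469−0.544) + 0.413·(0.200−0.371) = -0.122.

-0.12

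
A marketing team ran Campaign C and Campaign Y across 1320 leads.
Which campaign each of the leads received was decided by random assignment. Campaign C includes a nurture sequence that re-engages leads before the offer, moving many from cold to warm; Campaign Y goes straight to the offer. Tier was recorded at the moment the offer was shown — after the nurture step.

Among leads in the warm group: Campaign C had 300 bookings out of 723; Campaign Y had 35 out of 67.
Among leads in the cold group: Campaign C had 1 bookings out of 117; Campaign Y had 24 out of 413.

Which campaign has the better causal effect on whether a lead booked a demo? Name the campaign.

Campaign C

Engagement tier is recorded after the campaign and is itself shifted by it — it sits on the causal path from campaign to outcome. Conditioning on a mediator would strip out part of the effect we want; the pooled comparison gives the total causal effect.
Pooled: Campaign C 35.8% vs Campaign Y 12.3%; Campaign C is higher overall.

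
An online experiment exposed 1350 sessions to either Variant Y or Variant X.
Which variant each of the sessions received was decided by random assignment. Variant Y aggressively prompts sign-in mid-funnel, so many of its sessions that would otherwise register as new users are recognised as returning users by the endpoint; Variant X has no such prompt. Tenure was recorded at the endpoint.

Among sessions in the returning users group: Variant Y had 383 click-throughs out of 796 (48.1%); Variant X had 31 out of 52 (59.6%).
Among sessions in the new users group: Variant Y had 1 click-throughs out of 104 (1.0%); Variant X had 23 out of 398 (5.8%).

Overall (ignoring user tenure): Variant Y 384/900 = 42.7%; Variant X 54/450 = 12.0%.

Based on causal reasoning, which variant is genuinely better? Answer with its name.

Variant Y

The user tenure-specific comparison favours Variant X throughout, but the pooled figures favour Variant Y. The question is whether to condition on user tenure.
User tenure is downstream of the variant. One should not condition on a consequence of treatment, so the overall rates are the right comparison.
Pooled: Variant Y 42.7% vs Variant X 12.0%; Variant Y is higher overall.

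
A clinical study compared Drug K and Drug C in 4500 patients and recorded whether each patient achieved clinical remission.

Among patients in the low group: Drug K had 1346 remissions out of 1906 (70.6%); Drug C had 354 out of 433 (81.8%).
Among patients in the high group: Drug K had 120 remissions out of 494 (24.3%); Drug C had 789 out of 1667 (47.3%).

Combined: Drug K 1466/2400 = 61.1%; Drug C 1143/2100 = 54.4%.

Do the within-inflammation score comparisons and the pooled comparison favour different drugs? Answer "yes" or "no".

Within each inflammation score level (low 70.6% vs 81.8%; high 24.3% vs 47.3%), Drug C has the higher rate every time. Pooled: 61.1% vs 54.4% — Drug K has the higher rate overall. The two comparisons disagree.

yes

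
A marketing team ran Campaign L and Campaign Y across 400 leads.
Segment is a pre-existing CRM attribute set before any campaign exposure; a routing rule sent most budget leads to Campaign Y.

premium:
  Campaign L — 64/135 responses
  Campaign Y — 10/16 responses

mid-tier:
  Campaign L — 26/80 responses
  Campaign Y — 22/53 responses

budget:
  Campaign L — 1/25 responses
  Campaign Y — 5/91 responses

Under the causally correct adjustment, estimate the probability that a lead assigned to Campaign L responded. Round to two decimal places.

0.30

The stratified and pooled comparisons disagree (Campaign Y wins within each customer segment; Campaign L wins overall), so the answer turns on the causal role of customer segment.
Here customer segment is a common cause — it drives both which campaign a case falls under and the outcome. The crude comparison mixes populations; the stratum-specific rates are the causally relevant ones.
Standardising Campaign L to the population customer segment mix: 0.378·64/135 + 0.333·26/80 + 0.290·1/25 = 0.299.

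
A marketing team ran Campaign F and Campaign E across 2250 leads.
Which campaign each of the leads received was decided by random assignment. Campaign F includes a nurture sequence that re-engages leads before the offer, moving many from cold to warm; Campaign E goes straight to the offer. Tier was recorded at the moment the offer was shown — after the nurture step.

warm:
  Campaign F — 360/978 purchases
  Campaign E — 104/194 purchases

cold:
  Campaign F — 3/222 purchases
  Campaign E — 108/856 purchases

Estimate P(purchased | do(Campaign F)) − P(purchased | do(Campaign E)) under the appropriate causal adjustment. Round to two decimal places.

Engagement tier here is a post-treatment variable shaped by the campaign; conditioning on it would introduce bias rather than remove it. The overall comparison is the causal one.
The causal difference is the pooled difference: 0.302 − 0.202 = +0.101.

+0.10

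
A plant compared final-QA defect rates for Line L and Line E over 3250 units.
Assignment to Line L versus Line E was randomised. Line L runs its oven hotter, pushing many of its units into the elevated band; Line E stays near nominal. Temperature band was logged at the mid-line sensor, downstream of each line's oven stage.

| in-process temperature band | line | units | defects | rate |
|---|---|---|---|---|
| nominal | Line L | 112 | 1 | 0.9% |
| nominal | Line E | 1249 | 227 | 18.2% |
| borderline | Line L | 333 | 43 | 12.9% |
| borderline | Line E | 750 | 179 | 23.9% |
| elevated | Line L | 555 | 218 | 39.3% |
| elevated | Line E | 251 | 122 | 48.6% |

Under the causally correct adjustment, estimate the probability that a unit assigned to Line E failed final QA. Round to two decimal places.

0.23

Within every in-process temperature band level Line L has the lower rate, yet pooled Line E does — Simpson's reversal.
The distribution of in-process temperature band is itself part of what the line does — it is an intermediate outcome. Holding it fixed would remove that part of the effect; the total effect is the pooled difference.
So P(outcome | do(Line E)) is just the pooled rate for Line E: 528/2250 = 0.235.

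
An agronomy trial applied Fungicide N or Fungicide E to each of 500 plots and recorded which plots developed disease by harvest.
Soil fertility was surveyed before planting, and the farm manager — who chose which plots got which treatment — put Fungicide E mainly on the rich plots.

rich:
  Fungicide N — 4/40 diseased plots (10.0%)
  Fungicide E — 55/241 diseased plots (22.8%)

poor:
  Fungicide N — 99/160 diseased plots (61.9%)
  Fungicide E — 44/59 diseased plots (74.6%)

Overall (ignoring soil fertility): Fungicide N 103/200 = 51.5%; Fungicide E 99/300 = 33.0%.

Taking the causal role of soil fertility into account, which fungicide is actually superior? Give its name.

Fungicide N

The soil fertility-specific comparison favours Fungicide N throughout, but the pooled figures favour Fungicide E. The question is whether to condition on soil fertility.
Since soil fertility is a pre-existing factor (not a product of the fungicide) and it affects the outcome on its own, it is a confounder. The stratified rates, not the pooled rate, identify the causal effect.
Within each level — rich: 10.0% vs 22.8%; poor: 61.9% vs 74.6% — Fungicide N is lower every time.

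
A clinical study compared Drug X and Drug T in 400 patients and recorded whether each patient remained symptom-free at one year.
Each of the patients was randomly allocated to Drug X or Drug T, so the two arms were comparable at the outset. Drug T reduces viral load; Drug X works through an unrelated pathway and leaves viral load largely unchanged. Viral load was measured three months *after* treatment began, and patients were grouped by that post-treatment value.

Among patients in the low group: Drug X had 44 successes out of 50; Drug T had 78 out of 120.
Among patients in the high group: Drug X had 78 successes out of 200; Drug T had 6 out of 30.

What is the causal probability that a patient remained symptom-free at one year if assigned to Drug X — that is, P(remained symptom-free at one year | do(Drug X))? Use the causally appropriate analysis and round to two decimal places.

0.49

Because the drug influences viral load, viral load is a post-treatment mediator, not a confounder. Stratifying on it would bias the estimate; the causal effect is the crude pooled difference.
So P(outcome | do(Drug X)) is just the pooled rate for Drug X: 122/250 = 0.488.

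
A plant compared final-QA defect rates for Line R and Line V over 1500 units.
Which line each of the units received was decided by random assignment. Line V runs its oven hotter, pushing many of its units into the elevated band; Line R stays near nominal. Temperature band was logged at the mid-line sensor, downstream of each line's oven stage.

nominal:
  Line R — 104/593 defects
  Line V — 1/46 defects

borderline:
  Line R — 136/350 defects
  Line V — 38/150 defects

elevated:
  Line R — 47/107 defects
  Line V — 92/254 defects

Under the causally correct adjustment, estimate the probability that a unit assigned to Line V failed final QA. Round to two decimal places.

0.29

In-process temperature band here is a post-treatment variable shaped by the line; conditioning on it would introduce bias rather than remove it. The overall comparison is the causal one.
So P(outcome | do(Line V)) is just the pooled rate for Line V: 131/450 = 0.291.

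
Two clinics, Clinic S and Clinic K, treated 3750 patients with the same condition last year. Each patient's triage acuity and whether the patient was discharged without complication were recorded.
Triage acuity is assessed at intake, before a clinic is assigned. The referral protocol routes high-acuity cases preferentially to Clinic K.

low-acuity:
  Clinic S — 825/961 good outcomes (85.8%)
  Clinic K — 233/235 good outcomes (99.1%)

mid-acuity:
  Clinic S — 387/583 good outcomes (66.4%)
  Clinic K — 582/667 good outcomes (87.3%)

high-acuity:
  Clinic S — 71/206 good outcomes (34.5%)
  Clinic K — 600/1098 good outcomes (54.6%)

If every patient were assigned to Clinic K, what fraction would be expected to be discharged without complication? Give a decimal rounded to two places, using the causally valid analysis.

0.80

Nothing the clinic does changes triage acuity; the imbalance is an allocation artefact. With triage acuity also predicting the outcome, the pooled figure is confounded, and the within-stratum comparison is the causal one.
Standardising Clinic K to the population triage acuity mix: 0.319·233/235 + 0.333·582/667 + 0.348·600/1098 = 0.797.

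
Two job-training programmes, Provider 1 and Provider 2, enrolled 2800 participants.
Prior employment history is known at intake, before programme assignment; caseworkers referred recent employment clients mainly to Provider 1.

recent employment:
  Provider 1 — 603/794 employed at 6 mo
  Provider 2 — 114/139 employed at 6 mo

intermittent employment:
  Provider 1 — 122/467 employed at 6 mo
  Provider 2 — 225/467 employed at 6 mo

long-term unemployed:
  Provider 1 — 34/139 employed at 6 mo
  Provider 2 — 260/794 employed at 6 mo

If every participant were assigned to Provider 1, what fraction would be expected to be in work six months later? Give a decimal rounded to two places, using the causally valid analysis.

0.42

Within every prior employment history level Provider 2 has the higher rate, yet pooled Provider 1 does — Simpson's reversal.
Nothing the programme does changes prior employment history; the imbalance is an allocation artefact. With prior employment history also predicting the outcome, the pooled figure is confounded, and the within-stratum comparison is the causal one.
Standardising Provider 1 to the population prior employment history mix: 0.333·603/794 + 0.334·122/467 + 0.333·34/139 = 0.422.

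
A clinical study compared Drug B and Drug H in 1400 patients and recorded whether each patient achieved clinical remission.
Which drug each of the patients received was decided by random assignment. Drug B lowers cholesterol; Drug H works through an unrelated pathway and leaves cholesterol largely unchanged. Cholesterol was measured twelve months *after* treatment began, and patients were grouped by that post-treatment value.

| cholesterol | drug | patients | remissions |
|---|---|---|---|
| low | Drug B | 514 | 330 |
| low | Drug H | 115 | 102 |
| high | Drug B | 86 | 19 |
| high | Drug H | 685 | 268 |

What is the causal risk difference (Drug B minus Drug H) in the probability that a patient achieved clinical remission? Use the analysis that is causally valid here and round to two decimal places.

+0.12

Cholesterol lies on the pathway drug → cholesterol → outcome, so adjusting for it blocks the indirect effect. For the total causal effect of drug, use the unadjusted pooled rates.
The causal difference is the pooled difference: 0.582 − 0.463 = +0.119.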